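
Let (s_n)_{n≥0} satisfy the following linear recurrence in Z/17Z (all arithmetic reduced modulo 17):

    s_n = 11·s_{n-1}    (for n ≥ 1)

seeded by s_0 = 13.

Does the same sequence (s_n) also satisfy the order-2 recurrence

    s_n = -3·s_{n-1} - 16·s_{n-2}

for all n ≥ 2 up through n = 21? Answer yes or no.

Terms s_0..s_21: 13, 7, 9, 14, 1, 11, 2, 5, 4, 10, 8, 3, 16, 6, 15, 12, 13, 7, 9, 14, 1, 11
n=2: candidate gives 9, actual s_2 = 9 ✓
n=3: candidate gives 14, actual s_3 = 14 ✓
n=4: candidate gives 1, actual s_4 = 1 ✓
n=5: candidate gives 11, actual s_5 = 11 ✓
n=6: candidate gives 2, actual s_6 = 2 ✓
n=7: candidate gives 5, actual s_7 = 5 ✓
n=8: candidate gives 4, actual s_8 = 4 ✓
n=9: candidate gives 10, actual s_9 = 10 ✓
n=10: candidate gives 8, actual s_10 = 8 ✓
n=11: candidate gives 3, actual s_11 = 3 ✓
n=12: candidate gives 16, actual s_12 = 16 ✓
n=13: candidate gives 6, actual s_13 = 6 ✓
n=14: candidate gives 15, actual s_14 = 15 ✓
n=15: candidate gives 12, actual s_15 = 12 ✓
n=16: candidate gives 13, actual s_16 = 13 ✓
n=17: candidate gives 7, actual s_17 = 7 ✓
n=18: candidate gives 9, actual s_18 = 9 ✓
n=19: candidate gives 14, actual s_19 = 14 ✓
n=20: candidate gives 1, actual s_20 = 1 ✓
n=21: candidate gives 11, actual s_21 = 11 ✓

yes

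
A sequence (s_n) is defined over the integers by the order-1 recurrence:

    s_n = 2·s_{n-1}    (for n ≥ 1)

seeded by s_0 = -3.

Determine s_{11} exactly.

s_1 = 2·-3 = -6
s_2 = 2·-6 = -12
s_3 = 2·-12 = -24
s_4 = 2·-24 = -48
s_5 = 2·-48 = -96
s_6 = 2·-96 = -192
s_7 = 2·-192 = -384
s_8 = 2·-384 = -768
s_9 = 2·-768 = -1536
s_10 = 2·-1536 = -3072
s_11 = 2·-3072 = -6144

-6144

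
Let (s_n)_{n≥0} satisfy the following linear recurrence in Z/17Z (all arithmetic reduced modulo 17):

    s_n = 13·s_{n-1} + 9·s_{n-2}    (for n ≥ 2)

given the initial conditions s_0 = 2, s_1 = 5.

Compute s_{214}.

s_2 = 13·5 + 9·2 = 15
s_3 = 13·15 + 9·5 = 2
s_4 = 13·2 + 9·15 = 8
s_5 = 13·8 + 9·2 = 3
s_6 = 13·3 + 9·8 = 9
s_7 = 13·9 + 9·3 = 8
s_8 = 13·8 + 9·9 = 15
s_9 = 13·15 + 9·8 = 12
s_10 = 13·12 + 9·15 = 2
s_11 = 13·2 + 9·12 = 15
s_12 = 13·15 + 9·2 = 9
s_13 = 13·9 + 9·15 = 14
s_14 = 13·14 + 9·9 = 8
s_15 = 13·8 + 9·14 = 9
s_16 = 13·9 + 9·8 = 2
s_17 = 13·2 + 9·9 = 5
(s_16, s_17) = (2, 5) = (s_0, s_1), so the sequence has period 16.
214 ≡ 6 (mod 16), hence s_214 = s_6 = 9.

9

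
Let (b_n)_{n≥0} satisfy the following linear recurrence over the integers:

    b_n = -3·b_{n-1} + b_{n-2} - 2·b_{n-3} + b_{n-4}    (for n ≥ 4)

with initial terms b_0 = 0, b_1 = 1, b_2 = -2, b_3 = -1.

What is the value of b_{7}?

b_4 = -3·-1 + 1·-2 + -2·1 + 1·0 = -1
b_5 = -3·-1 + 1·-1 + -2·-2 + 1·1 = 7
b_6 = -3·7 + 1·-1 + -2·-1 + 1·-2 = -22
b_7 = -3·-22 + 1·7 + -2·-1 + 1·-1 = 74

74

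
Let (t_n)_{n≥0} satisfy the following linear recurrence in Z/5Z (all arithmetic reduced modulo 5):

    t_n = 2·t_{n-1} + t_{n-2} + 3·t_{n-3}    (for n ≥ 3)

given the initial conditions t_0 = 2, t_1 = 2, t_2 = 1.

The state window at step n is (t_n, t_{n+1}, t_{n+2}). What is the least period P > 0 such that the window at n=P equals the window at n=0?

4

n=0: window = (2, 2, 1)
n=1: window = (2, 1, 0)
n=2: window = (1, 0, 2)
n=3: window = (0, 2, 2)
n=4: window = (2, 2, 1)
window at n=4 equals window at n=0 → period = 4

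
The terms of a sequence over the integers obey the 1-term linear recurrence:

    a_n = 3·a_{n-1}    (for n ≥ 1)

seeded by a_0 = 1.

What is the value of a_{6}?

729

a_1 = 3·1 = 3
a_2 = 3·3 = 9
a_3 = 3·9 = 27
a_4 = 3·27 = 81
a_5 = 3·81 = 243
a_6 = 3·243 = 729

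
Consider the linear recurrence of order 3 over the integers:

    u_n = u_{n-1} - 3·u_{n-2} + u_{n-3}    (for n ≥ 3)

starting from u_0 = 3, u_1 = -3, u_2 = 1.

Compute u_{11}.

u_3 = 1·1 + -3·-3 + 1·3 = 13
u_4 = 1·13 + -3·1 + 1·-3 = 7
u_5 = 1·7 + -3·13 + 1·1 = -31
u_6 = 1·-31 + -3·7 + 1·13 = -39
u_7 = 1·-39 + -3·-31 + 1·7 = 61
u_8 = 1·61 + -3·-39 + 1·-31 = 147
u_9 = 1·147 + -3·61 + 1·-39 = -75
u_10 = 1·-75 + -3·147 + 1·61 = -455
u_11 = 1·-455 + -3·-75 + 1·147 = -83

-83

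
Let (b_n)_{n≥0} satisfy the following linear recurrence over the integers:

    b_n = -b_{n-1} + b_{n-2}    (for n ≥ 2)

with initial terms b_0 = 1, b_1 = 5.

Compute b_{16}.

-4325

b_2 = -1·5 + 1·1 = -4
b_3 = -1·-4 + 1·5 = 9
b_4 = -1·9 + 1·-4 = -13
b_5 = -1·-13 + 1·9 = 22
b_6 = -1·22 + 1·-13 = -35
b_7 = -1·-35 + 1·22 = 57
b_8 = -1·57 + 1·-35 = -92
b_9 = -1·-92 + 1·57 = 149
b_10 = -1·149 + 1·-92 = -241
b_11 = -1·-241 + 1·149 = 390
b_12 = -1·390 + 1·-241 = -631
b_13 = -1·-631 + 1·390 = 1021
b_14 = -1·1021 + 1·-631 = -1652
b_15 = -1·-1652 + 1·1021 = 2673
b_16 = -1·2673 + 1·-1652 = -4325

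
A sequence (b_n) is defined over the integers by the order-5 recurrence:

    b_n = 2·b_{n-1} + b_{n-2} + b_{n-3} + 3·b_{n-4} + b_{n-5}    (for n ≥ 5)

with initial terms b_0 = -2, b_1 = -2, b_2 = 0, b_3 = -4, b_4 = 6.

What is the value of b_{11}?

-4

b_5 = 2·6 + 1·-4 + 1·0 + 3·-2 + 1·-2 = 0
b_6 = 2·0 + 1·6 + 1·-4 + 3·0 + 1·-2 = 0
b_7 = 2·0 + 1·0 + 1·6 + 3·-4 + 1·0 = -6
b_8 = 2·-6 + 1·0 + 1·0 + 3·6 + 1·-4 = 2
b_9 = 2·2 + 1·-6 + 1·0 + 3·0 + 1·6 = 4
b_10 = 2·4 + 1·2 + 1·-6 + 3·0 + 1·0 = 4
b_11 = 2·4 + 1·4 + 1·2 + 3·-6 + 1·0 = -4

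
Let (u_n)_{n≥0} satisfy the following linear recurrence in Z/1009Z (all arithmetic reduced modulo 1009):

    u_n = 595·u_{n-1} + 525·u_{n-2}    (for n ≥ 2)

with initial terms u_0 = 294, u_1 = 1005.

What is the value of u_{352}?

6

u_2 = 595·1005 + 525·294 = 620
u_3 = 595·620 + 525·1005 = 533
u_4 = 595·533 + 525·620 = 911
u_5 = 595·911 + 525·533 = 544
u_6 = 595·544 + 525·911 = 809
u_7 = 595·809 + 525·544 = 115
Continuing the recurrence:
  u_8 = 758;  u_9 = 831;  u_10 = 439;  u_11 = 261;  u_12 = 332;  u_13 = 586
  u_14 = 308;  u_15 = 536;  u_16 = 336;  u_17 = 27;  u_18 = 755;  u_19 = 269
  u_20 = 471;  u_21 = 717;  u_22 = 887;  u_23 = 126;  u_24 = 830;  u_25 = 5
  u_26 = 819;  u_27 = 565;  u_28 = 319;  u_29 = 92;  u_30 = 235;  u_31 = 451
  u_32 = 228;  u_33 = 114;  u_34 = 865;  u_35 = 404;  u_36 = 313;  u_37 = 789
  u_38 = 128;  u_39 = 11;  u_40 = 88;  u_41 = 622;  u_42 = 582;  u_43 = 846
  u_44 = 711;  u_45 = 464;  u_46 = 568;  u_47 = 376;  u_48 = 267;  u_49 = 88
  u_50 = 825;  u_51 = 287;  u_52 = 508;  u_53 = 903;  u_54 = 821;  u_55 = 993
  u_56 = 752;  u_57 = 125;  u_58 = 999;  u_59 = 144;  u_60 = 719;  u_61 = 923
  u_62 = 398;  u_63 = 959;  u_64 = 607;  u_65 = 936;  u_66 = 792;  u_67 = 54
  u_68 = 943;  u_69 = 179;  u_70 = 216;  u_71 = 515;  u_72 = 81;  u_73 = 735
  u_74 = 575;  u_75 = 511;  u_76 = 520;  u_77 = 527;  u_78 = 336;  u_79 = 347
  u_80 = 454;  u_81 = 273;  u_82 = 212;  u_83 = 62;  u_84 = 876;  u_85 = 838
  u_86 = 969;  u_87 = 442;  u_88 = 839;  u_89 = 739;  u_90 = 332;  u_91 = 295
  u_92 = 711;  u_93 = 772;  u_94 = 190;  u_95 = 733;  u_96 = 106;  u_97 = 908
  u_98 = 600;  u_99 = 266;  u_100 = 49;  u_101 = 302;  u_102 = 588;  u_103 = 883
  u_104 = 651;  u_105 = 333;  u_106 = 95;  u_107 = 289;  u_108 = 859;  u_109 = 926
  u_110 = 8;  u_111 = 536;  u_112 = 240;  u_113 = 420;  u_114 = 552;  u_115 = 44
  u_116 = 163;  u_117 = 14;  u_118 = 68;  u_119 = 387;  u_120 = 598;  u_121 = 1008
  u_122 = 565;  u_123 = 662;  u_124 = 359;  u_125 = 151;  u_126 = 845;  u_127 = 866
  u_128 = 345;  u_129 = 39;  u_130 = 512;  u_131 = 217;  u_132 = 369;  u_133 = 510
  u_134 = 747;  u_135 = 870;  u_136 = 716;  u_137 = 904;  u_138 = 635;  u_139 = 829
  u_140 = 259;  u_141 = 74;  u_142 = 403;  u_143 = 151;  u_144 = 738;  u_145 = 768
  u_146 = 886;  u_147 = 72;  u_148 = 463;  u_149 = 495;  u_150 = 812;  u_151 = 391
  u_152 = 68;  u_153 = 548;  u_154 = 538;  u_155 = 392;  u_156 = 91;  u_157 = 632
  u_158 = 35;  u_159 = 484;  u_160 = 628;  u_161 = 162;  u_162 = 292;  u_163 = 486
  u_164 = 528;  u_165 = 234;  u_166 = 722;  u_167 = 517;  u_168 = 545;  u_169 = 390
  u_170 = 558;  u_171 = 981;  u_172 = 833;  u_173 = 651;  u_174 = 317;  u_175 = 665
  u_176 = 87;  u_177 = 317;  u_178 = 202;  u_179 = 59;  u_180 = 904;  u_181 = 788
  u_182 = 45;  u_183 = 551;  u_184 = 338;  u_185 = 11;  u_186 = 357;  u_187 = 246
  u_188 = 825;  u_189 = 499;  u_190 = 523;  u_191 = 48;  u_192 = 435;  u_193 = 496
  u_194 = 833;  u_195 = 294;  u_196 = 801;  u_197 = 320;  u_198 = 480;  u_199 = 559
  u_200 = 394;  u_201 = 198;  u_202 = 771;  u_203 = 682;  u_204 = 338;  u_205 = 174
  u_206 = 478;  u_207 = 412;  u_208 = 671;  u_209 = 55;  u_210 = 571;  u_211 = 335
  u_212 = 654;  u_213 = 974;  u_214 = 654;  u_215 = 452;  u_216 = 836;  u_217 = 168
  u_218 = 54;  u_219 = 259;  u_220 = 835;  u_221 = 157;  u_222 = 47;  u_223 = 409
  u_224 = 645;  u_225 = 163;  u_226 = 731;  u_227 = 885;  u_228 = 232;  u_229 = 292
  u_230 = 912;  u_231 = 739;  u_232 = 315;  u_233 = 270;  u_234 = 118;  u_235 = 70
  u_236 = 682;  u_237 = 598;  u_238 = 497;  u_239 = 229;  u_240 = 643;  u_241 = 328
  u_242 = 992;  u_243 = 645;  u_244 = 511;  u_245 = 946;  u_246 = 738;  u_247 = 417
  u_248 = 904;  u_249 = 55;  u_250 = 807;  u_251 = 504;  u_252 = 102;  u_253 = 392
  u_254 = 234;  u_255 = 961;  u_256 = 453;  u_257 = 157;  u_258 = 288;  u_259 = 526
  u_260 = 30;  u_261 = 381;  u_262 = 285;  u_263 = 306;  u_264 = 743;  u_265 = 362
  u_266 = 65;  u_267 = 691;  u_268 = 301;  u_269 = 37;  u_270 = 438;  u_271 = 542
  u_272 = 517;  u_273 = 891;  u_274 = 424;  u_275 = 638;  u_276 = 846;  u_277 = 850
  u_278 = 431;  u_279 = 431;  u_280 = 418;  u_281 = 755;  u_282 = 717;  u_283 = 655
  u_284 = 319;  u_285 = 928;  u_286 = 218;  u_287 = 411;  u_288 = 800;  u_289 = 610
  u_290 = 975;  u_291 = 347;  u_292 = 941;  u_293 = 455;  u_294 = 937;  u_295 = 289
  u_296 = 967;  u_297 = 610;  u_298 = 867;  u_299 = 663;  u_300 = 82;  u_301 = 328
  u_302 = 86;  u_303 = 381;  u_304 = 424;  u_305 = 273;  u_306 = 606;  u_307 = 404
  u_308 = 553;  u_309 = 311;  u_310 = 131;  u_311 = 69;  u_312 = 858;  u_313 = 866
  u_314 = 107;  u_315 = 698;  u_316 = 282;  u_317 = 479;  u_318 = 194;  u_319 = 638
  u_320 = 167;  u_321 = 445;  u_322 = 309;  u_323 = 763;  u_324 = 720;  u_325 = 586
  u_326 = 190;  u_327 = 956;  u_328 = 612;  u_329 = 318;  u_330 = 965;  u_331 = 519
  u_332 = 158;  u_333 = 218;  u_334 = 770;  u_335 = 497;  u_336 = 728;  u_337 = 902
  u_338 = 700;  u_339 = 112;  u_340 = 270;  u_341 = 497;  u_342 = 568;  u_343 = 548
  u_344 = 698;  u_345 = 746;  u_346 = 93;  u_347 = 1007;  u_348 = 212;  u_349 = 983
  u_350 = 984
u_351 = 595·984 + 525·983 = 736
u_352 = 595·736 + 525·984 = 6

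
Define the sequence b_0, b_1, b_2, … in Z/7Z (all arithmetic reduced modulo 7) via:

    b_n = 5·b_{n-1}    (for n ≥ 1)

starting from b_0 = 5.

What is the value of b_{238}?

3

b_1 = 5·5 = 4
b_2 = 5·4 = 6
b_3 = 5·6 = 2
b_4 = 5·2 = 3
b_5 = 5·3 = 1
b_6 = 5·1 = 5
(b_6) = (5) = (b_0), so the sequence has period 6.
238 ≡ 4 (mod 6), hence b_238 = b_4 = 3.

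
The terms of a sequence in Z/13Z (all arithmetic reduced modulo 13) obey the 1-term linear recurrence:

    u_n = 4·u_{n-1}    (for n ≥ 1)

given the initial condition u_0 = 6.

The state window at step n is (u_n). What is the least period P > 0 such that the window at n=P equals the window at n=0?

6

n=0: window = (6)
n=1: window = (11)
n=2: window = (5)
n=3: window = (7)
n=4: window = (2)
n=5: window = (8)
n=6: window = (6)
window at n=6 equals window at n=0 → period = 6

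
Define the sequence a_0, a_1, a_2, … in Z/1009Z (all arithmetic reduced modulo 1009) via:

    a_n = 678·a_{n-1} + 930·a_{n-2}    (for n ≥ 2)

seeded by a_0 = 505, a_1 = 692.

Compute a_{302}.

386

a_2 = 678·692 + 930·505 = 456
a_3 = 678·456 + 930·692 = 232
a_4 = 678·232 + 930·456 = 192
a_5 = 678·192 + 930·232 = 858
a_6 = 678·858 + 930·192 = 507
a_7 = 678·507 + 930·858 = 507
Continuing the recurrence:
  a_8 = 993;  a_9 = 558;  a_10 = 204;  a_11 = 393;  a_12 = 106;  a_13 = 461
  a_14 = 475;  a_15 = 84;  a_16 = 256;  a_17 = 447;  a_18 = 322;  a_19 = 374
  a_20 = 100;  a_21 = 921;  a_22 = 39;  a_23 = 97;  a_24 = 127;  a_25 = 750
  a_26 = 21;  a_27 = 393;  a_28 = 437;  a_29 = 881;  a_30 = 782;  a_31 = 493
  a_32 = 46;  a_33 = 313;  a_34 = 726;  a_35 = 334;  a_36 = 595;  a_37 = 667
  a_38 = 612;  a_39 = 12;  a_40 = 148;  a_41 = 514;  a_42 = 803;  a_43 = 337
  a_44 = 582;  a_45 = 697;  a_46 = 790;  a_47 = 273;  a_48 = 595;  a_49 = 441
  a_50 = 752;  a_51 = 787;  a_52 = 957;  a_53 = 444;  a_54 = 422;  a_55 = 808
  a_56 = 905;  a_57 = 862;  a_58 = 369;  a_59 = 464;  a_60 = 903;  a_61 = 448
  a_62 = 337;  a_63 = 375;  a_64 = 602;  a_65 = 156;  a_66 = 697;  a_67 = 138
  a_68 = 159;  a_69 = 36;  a_70 = 748;  a_71 = 809;  a_72 = 45;  a_73 = 905
  a_74 = 599;  a_75 = 648;  a_76 = 531;  a_77 = 72;  a_78 = 813;  a_79 = 666
  a_80 = 874;  a_81 = 143;  a_82 = 665;  a_83 = 658;  a_84 = 79;  a_85 = 571
  a_86 = 504;  a_87 = 966;  a_88 = 651;  a_89 = 815;  a_90 = 677;  a_91 = 102
  a_92 = 538;  a_93 = 529;  a_94 = 343;  a_95 = 62;  a_96 = 813;  a_97 = 447
  a_98 = 715;  a_99 = 452;  a_100 = 748;  a_101 = 233;  a_102 = 0;  a_103 = 764
  a_104 = 375;  a_105 = 166;  a_106 = 185;  a_107 = 317;  a_108 = 529;  a_109 = 649
  a_110 = 685;  a_111 = 478;  a_112 = 566;  a_113 = 908;  a_114 = 825;  a_115 = 271
  a_116 = 510;  a_117 = 482;  a_118 = 959;  a_119 = 670;  a_120 = 124;  a_121 = 872
  a_122 = 236;  a_123 = 310;  a_124 = 835;  a_125 = 816;  a_126 = 945;  a_127 = 107
  a_128 = 918;  a_129 = 479;  a_130 = 999;  a_131 = 784;  a_132 = 599;  a_133 = 117
  a_134 = 726;  a_135 = 683;  a_136 = 102;  a_137 = 64;  a_138 = 19;  a_139 = 763
  a_140 = 214;  a_141 = 59;  a_142 = 898;  a_143 = 801;  a_144 = 933;  a_145 = 219
  a_146 = 109;  a_147 = 97;  a_148 = 651;  a_149 = 854;  a_150 = 885;  a_151 = 821
  a_152 = 385;  a_153 = 425;  a_154 = 440;  a_155 = 387;  a_156 = 601;  a_157 = 548
  a_158 = 176;  a_159 = 361;  a_160 = 802;  a_161 = 647;  a_162 = 969;  a_163 = 469
  a_164 = 280;  a_165 = 430;  a_166 = 17;  a_167 = 763;  a_168 = 372;  a_169 = 229
  a_170 = 758;  a_171 = 414;  a_172 = 848;  a_173 = 405;  a_174 = 753;  a_175 = 273
  a_176 = 491;  a_177 = 559;  a_178 = 180;  a_179 = 186;  a_180 = 898;  a_181 = 858
  a_182 = 228;  a_183 = 28;  a_184 = 972;  a_185 = 954;  a_186 = 948;  a_187 = 320
  a_188 = 808;  a_189 = 891;  a_190 = 451;  a_191 = 292;  a_192 = 907;  a_193 = 604
  a_194 = 853;  a_195 = 893;  a_196 = 270;  a_197 = 514;  a_198 = 246;  a_199 = 57
  a_200 = 41;  a_201 = 88;  a_202 = 930;  a_203 = 26;  a_204 = 662;  a_205 = 804
  a_206 = 422;  a_207 = 620;  a_208 = 575;  a_209 = 837;  a_210 = 408;  a_211 = 629
  a_212 = 720;  a_213 = 563;  a_214 = 945;  a_215 = 923;  a_216 = 225;  a_217 = 931
  a_218 = 980;  a_219 = 626;  a_220 = 921;  a_221 = 863;  a_222 = 792;  a_223 = 623
  a_224 = 622;  a_225 = 178;  a_226 = 916;  a_227 = 577;  a_228 = 1007;  a_229 = 484
  a_230 = 385;  a_231 = 814;  a_232 = 833;  a_233 = 4;  a_234 = 472;  a_235 = 856
  a_236 = 238;  a_237 = 912;  a_238 = 188;  a_239 = 930;  a_240 = 198;  a_241 = 234
  a_242 = 741;  a_243 = 601;  a_244 = 834;  a_245 = 356;  a_246 = 925;  a_247 = 689
  a_248 = 557;  a_249 = 335;  a_250 = 498;  a_251 = 407;  a_252 = 498;  a_253 = 773
  a_254 = 432;  a_255 = 768;  a_256 = 238;  a_257 = 801;  a_258 = 605;  a_259 = 824
  a_260 = 323;  a_261 = 530;  a_262 = 853;  a_263 = 685;  a_264 = 506;  a_265 = 379
  a_266 = 53;  a_267 = 948;  a_268 = 869;  a_269 = 709;  a_270 = 379;  a_271 = 160
  a_272 = 846;  a_273 = 953;  a_274 = 134;  a_275 = 430;  a_276 = 452;  a_277 = 56
  a_278 = 242;  a_279 = 230;  a_280 = 607;  a_281 = 875;  a_282 = 437;  a_283 = 136
  a_284 = 172;  a_285 = 936;  a_286 = 485;  a_287 = 618;  a_288 = 296;  a_289 = 516
  a_290 = 557;  a_291 = 885;  a_292 = 68;  a_293 = 405;  a_294 = 824;  a_295 = 988
  a_296 = 377;  a_297 = 979;  a_298 = 327;  a_299 = 78;  a_300 = 817
a_301 = 678·817 + 930·78 = 886
a_302 = 678·886 + 930·817 = 386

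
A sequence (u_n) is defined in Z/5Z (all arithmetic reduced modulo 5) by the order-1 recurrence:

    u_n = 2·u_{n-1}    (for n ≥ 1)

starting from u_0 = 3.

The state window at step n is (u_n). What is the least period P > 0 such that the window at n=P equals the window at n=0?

n=0: window = (3)
n=1: window = (1)
n=2: window = (2)
n=3: window = (4)
n=4: window = (3)
window at n=4 equals window at n=0 → period = 4

4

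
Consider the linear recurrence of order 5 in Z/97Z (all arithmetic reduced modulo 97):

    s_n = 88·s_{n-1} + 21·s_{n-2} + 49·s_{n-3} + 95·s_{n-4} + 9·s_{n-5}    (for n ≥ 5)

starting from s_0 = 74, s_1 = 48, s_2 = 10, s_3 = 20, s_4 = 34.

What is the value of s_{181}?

24

s_5 = 88·34 + 21·20 + 49·10 + 95·48 + 9·74 = 10
s_6 = 88·10 + 21·34 + 49·20 + 95·10 + 9·48 = 76
s_7 = 88·76 + 21·10 + 49·34 + 95·20 + 9·10 = 78
s_8 = 88·78 + 21·76 + 49·10 + 95·34 + 9·20 = 41
s_9 = 88·41 + 21·78 + 49·76 + 95·10 + 9·34 = 41
s_10 = 88·41 + 21·41 + 49·78 + 95·76 + 9·10 = 81
Continuing the recurrence:
  s_11 = 50;  s_12 = 0;  s_13 = 68;  s_14 = 8;  s_15 = 45;  s_16 = 53
  s_17 = 45;  s_18 = 17;  s_19 = 73;  s_20 = 70;  s_21 = 86;  s_22 = 85
  s_23 = 16;  s_24 = 67;  s_25 = 88;  s_26 = 63;  s_27 = 59;  s_28 = 70
  s_29 = 49;  s_30 = 27;  s_31 = 9;  s_32 = 77;  s_33 = 90;  s_34 = 83
  s_35 = 0;  s_36 = 66;  s_37 = 9;  s_38 = 9;  s_39 = 15;  s_40 = 72
  s_41 = 5;  s_42 = 34;  s_43 = 80;  s_44 = 36;  s_45 = 71;  s_46 = 37
  s_47 = 61;  s_48 = 87;  s_49 = 68;  s_50 = 16;  s_51 = 35;  s_52 = 42
  s_53 = 42;  s_54 = 83;  s_55 = 36;  s_56 = 22;  s_57 = 69;  s_58 = 71
  s_59 = 41;  s_60 = 30;  s_61 = 56;  s_62 = 92;  s_63 = 47;  s_64 = 3
  s_65 = 0;  s_66 = 67;  s_67 = 84;  s_68 = 1;  s_69 = 21;  s_70 = 31
  s_71 = 64;  s_72 = 15;  s_73 = 76;  s_74 = 81;  s_75 = 7;  s_76 = 88
  s_77 = 9;  s_78 = 13;  s_79 = 55;  s_80 = 9;  s_81 = 60;  s_82 = 71
  s_83 = 2;  s_84 = 40;  s_85 = 18;  s_86 = 10;  s_87 = 70;  s_88 = 12
  s_89 = 42;  s_90 = 51;  s_91 = 88;  s_92 = 33;  s_93 = 0;  s_94 = 43
  s_95 = 58;  s_96 = 40;  s_97 = 61;  s_98 = 40;  s_99 = 48;  s_100 = 56
  s_101 = 83;  s_102 = 49;  s_103 = 42;  s_104 = 91;  s_105 = 86;  s_106 = 61
  s_107 = 59;  s_108 = 19;  s_109 = 48;  s_110 = 18;  s_111 = 74;  s_112 = 35
  s_113 = 62;  s_114 = 28;  s_115 = 63;  s_116 = 66;  s_117 = 61;  s_118 = 61
  s_119 = 18;  s_120 = 81;  s_121 = 6;  s_122 = 46;  s_123 = 23;  s_124 = 83
  s_125 = 88;  s_126 = 3;  s_127 = 48;  s_128 = 7;  s_129 = 14;  s_130 = 55
  s_131 = 73;  s_132 = 50;  s_133 = 30;  s_134 = 8;  s_135 = 59;  s_136 = 15
  s_137 = 43;  s_138 = 66;  s_139 = 28;  s_140 = 56;  s_141 = 69;  s_142 = 48
  s_143 = 31;  s_144 = 79;  s_145 = 39;  s_146 = 54;  s_147 = 15;  s_148 = 24
  s_149 = 80;  s_150 = 83;  s_151 = 43;  s_152 = 28;  s_153 = 21;  s_154 = 53
  s_155 = 57;  s_156 = 20;  s_157 = 41;  s_158 = 17;  s_159 = 14;  s_160 = 94
  s_161 = 88;  s_162 = 69;  s_163 = 41;  s_164 = 92;  s_165 = 10;  s_166 = 43
  s_167 = 20;  s_168 = 40;  s_169 = 65;  s_170 = 75;  s_171 = 87;  s_172 = 3
  s_173 = 79;  s_174 = 73;  s_175 = 1;  s_176 = 61;  s_177 = 8;  s_178 = 77
  s_179 = 15
s_180 = 88·15 + 21·77 + 49·8 + 95·61 + 9·1 = 15
s_181 = 88·15 + 21·15 + 49·77 + 95·8 + 9·61 = 24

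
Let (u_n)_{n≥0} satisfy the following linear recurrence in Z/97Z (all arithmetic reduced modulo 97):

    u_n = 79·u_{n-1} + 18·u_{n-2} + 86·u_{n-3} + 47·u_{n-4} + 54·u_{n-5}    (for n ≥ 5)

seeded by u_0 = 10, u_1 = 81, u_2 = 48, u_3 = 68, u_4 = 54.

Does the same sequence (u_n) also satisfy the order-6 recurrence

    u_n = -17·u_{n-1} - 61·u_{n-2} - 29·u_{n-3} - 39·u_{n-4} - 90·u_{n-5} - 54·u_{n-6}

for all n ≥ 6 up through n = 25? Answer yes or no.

yes

Terms u_0..u_25: 10, 81, 48, 68, 54, 94, 21, 9, 57, 31, 30, 75, 74, 52, 36, 60, 25, 78, 73, 20, 49, 5, 67, 26, 89, 40
n=6: candidate gives 21, actual u_6 = 21 ✓
n=7: candidate gives 9, actual u_7 = 9 ✓
n=8: candidate gives 57, actual u_8 = 57 ✓
n=9: candidate gives 31, actual u_9 = 31 ✓
n=10: candidate gives 30, actual u_10 = 30 ✓
n=11: candidate gives 75, actual u_11 = 75 ✓
n=12: candidate gives 74, actual u_12 = 74 ✓
n=13: candidate gives 52, actual u_13 = 52 ✓
n=14: candidate gives 36, actual u_14 = 36 ✓
n=15: candidate gives 60, actual u_15 = 60 ✓
n=16: candidate gives 25, actual u_16 = 25 ✓
n=17: candidate gives 78, actual u_17 = 78 ✓
n=18: candidate gives 73, actual u_18 = 73 ✓
n=19: candidate gives 20, actual u_19 = 20 ✓
n=20: candidate gives 49, actual u_20 = 49 ✓
n=21: candidate gives 5, actual u_21 = 5 ✓
n=22: candidate gives 67, actual u_22 = 67 ✓
n=23: candidate gives 26, actual u_23 = 26 ✓
n=24: candidate gives 89, actual u_24 = 89 ✓
n=25: candidate gives 40, actual u_25 = 40 ✓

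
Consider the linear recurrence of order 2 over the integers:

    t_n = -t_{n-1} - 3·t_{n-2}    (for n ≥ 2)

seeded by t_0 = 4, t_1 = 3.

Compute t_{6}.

-60

t_2 = -1·3 + -3·4 = -15
t_3 = -1·-15 + -3·3 = 6
t_4 = -1·6 + -3·-15 = 39
t_5 = -1·39 + -3·6 = -57
t_6 = -1·-57 + -3·39 = -60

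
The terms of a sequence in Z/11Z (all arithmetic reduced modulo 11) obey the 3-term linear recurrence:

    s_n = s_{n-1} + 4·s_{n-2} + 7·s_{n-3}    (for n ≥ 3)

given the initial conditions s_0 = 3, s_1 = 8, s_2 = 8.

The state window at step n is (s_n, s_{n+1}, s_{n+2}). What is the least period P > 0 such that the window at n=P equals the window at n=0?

10

n=0: window = (3, 8, 8)
n=1: window = (8, 8, 6)
n=2: window = (8, 6, 6)
n=3: window = (6, 6, 9)
n=4: window = (6, 9, 9)
n=5: window = (9, 9, 10)
n=6: window = (9, 10, 10)
n=7: window = (10, 10, 3)
n=8: window = (10, 3, 3)
n=9: window = (3, 3, 8)
n=10: window = (3, 8, 8)
window at n=10 equals window at n=0 → period = 10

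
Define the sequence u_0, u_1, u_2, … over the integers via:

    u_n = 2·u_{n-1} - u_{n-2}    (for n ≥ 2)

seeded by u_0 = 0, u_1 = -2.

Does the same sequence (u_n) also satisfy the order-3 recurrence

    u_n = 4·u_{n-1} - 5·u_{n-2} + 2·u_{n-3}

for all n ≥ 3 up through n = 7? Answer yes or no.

Terms u_0..u_7: 0, -2, -4, -6, -8, -10, -12, -14
n=3: candidate gives -6, actual u_3 = -6 ✓
n=4: candidate gives -8, actual u_4 = -8 ✓
n=5: candidate gives -10, actual u_5 = -10 ✓
n=6: candidate gives -12, actual u_6 = -12 ✓
n=7: candidate gives -14, actual u_7 = -14 ✓

yes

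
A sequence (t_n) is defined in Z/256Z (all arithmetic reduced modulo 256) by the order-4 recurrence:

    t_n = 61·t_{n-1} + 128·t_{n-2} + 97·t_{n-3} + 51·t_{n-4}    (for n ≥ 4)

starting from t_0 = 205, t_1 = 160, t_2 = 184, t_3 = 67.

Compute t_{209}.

t_4 = 61·67 + 128·184 + 97·160 + 51·205 = 110
t_5 = 61·110 + 128·67 + 97·184 + 51·160 = 78
t_6 = 61·78 + 128·110 + 97·67 + 51·184 = 161
t_7 = 61·161 + 128·78 + 97·110 + 51·67 = 100
t_8 = 61·100 + 128·161 + 97·78 + 51·110 = 204
t_9 = 61·204 + 128·100 + 97·161 + 51·78 = 39
Continuing the recurrence:
  t_10 = 66;  t_11 = 114;  t_12 = 149;  t_13 = 72;  t_14 = 0;  t_15 = 43
  t_16 = 54;  t_17 = 182;  t_18 = 169;  t_19 = 76;  t_20 = 84;  t_21 = 79
  t_22 = 74;  t_23 = 26;  t_24 = 221;  t_25 = 112;  t_26 = 200;  t_27 = 147
  t_28 = 126;  t_29 = 158;  t_30 = 49;  t_31 = 180;  t_32 = 92;  t_33 = 247
  t_34 = 210;  t_35 = 66;  t_36 = 165;  t_37 = 24;  t_38 = 16;  t_39 = 123
  t_40 = 70;  t_41 = 6;  t_42 = 57;  t_43 = 156;  t_44 = 228;  t_45 = 31
  t_46 = 218;  t_47 = 234;  t_48 = 237;  t_49 = 64;  t_50 = 216;  t_51 = 227
  t_52 = 142;  t_53 = 238;  t_54 = 193;  t_55 = 4;  t_56 = 236;  t_57 = 199
  t_58 = 98;  t_59 = 18;  t_60 = 181;  t_61 = 232;  t_62 = 32;  t_63 = 203
  t_64 = 86;  t_65 = 86;  t_66 = 201;  t_67 = 236;  t_68 = 116;  t_69 = 239
  t_70 = 106;  t_71 = 186;  t_72 = 253;  t_73 = 16;  t_74 = 232;  t_75 = 51
  t_76 = 158;  t_77 = 62;  t_78 = 81;  t_79 = 84;  t_80 = 124;  t_81 = 151
  t_82 = 242;  t_83 = 226;  t_84 = 197;  t_85 = 184;  t_86 = 48;  t_87 = 27
  t_88 = 102;  t_89 = 166;  t_90 = 89;  t_91 = 60;  t_92 = 4;  t_93 = 191
  t_94 = 250;  t_95 = 138;  t_96 = 13;  t_97 = 224;  t_98 = 248;  t_99 = 131
  t_100 = 174;  t_101 = 142;  t_102 = 225;  t_103 = 164;  t_104 = 12;  t_105 = 103
  t_106 = 130;  t_107 = 178;  t_108 = 213;  t_109 = 136;  t_110 = 64;  t_111 = 107
  t_112 = 118;  t_113 = 246;  t_114 = 233;  t_115 = 140;  t_116 = 148;  t_117 = 143
  t_118 = 138;  t_119 = 90;  t_120 = 29;  t_121 = 176;  t_122 = 8;  t_123 = 211
  t_124 = 190;  t_125 = 222;  t_126 = 113;  t_127 = 244;  t_128 = 156;  t_129 = 55
  t_130 = 18;  t_131 = 130;  t_132 = 229;  t_133 = 88;  t_134 = 80;  t_135 = 187
  t_136 = 134;  t_137 = 70;  t_138 = 121;  t_139 = 220;  t_140 = 36;  t_141 = 95
  t_142 = 26;  t_143 = 42;  t_144 = 45;  t_145 = 128;  t_146 = 24;  t_147 = 35
  t_148 = 206;  t_149 = 46;  t_150 = 1;  t_151 = 68;  t_152 = 44;  t_153 = 7
  t_154 = 162;  t_155 = 82;  t_156 = 245;  t_157 = 40;  t_158 = 96;  t_159 = 11
  t_160 = 150;  t_161 = 150;  t_162 = 9;  t_163 = 44;  t_164 = 180;  t_165 = 47
  t_166 = 170;  t_167 = 250;  t_168 = 61;  t_169 = 80;  t_170 = 40;  t_171 = 115
  t_172 = 222;  t_173 = 126;  t_174 = 145;  t_175 = 148;  t_176 = 188;  t_177 = 215
  t_178 = 50;  t_179 = 34;  t_180 = 5;  t_181 = 248;  t_182 = 112;  t_183 = 91
  t_184 = 166;  t_185 = 230;  t_186 = 153;  t_187 = 124;  t_188 = 68;  t_189 = 255
  t_190 = 58;  t_191 = 202;  t_192 = 77;  t_193 = 32;  t_194 = 56;  t_195 = 195
  t_196 = 238;  t_197 = 206;  t_198 = 33;  t_199 = 228;  t_200 = 76;  t_201 = 167
  t_202 = 194;  t_203 = 242;  t_204 = 21;  t_205 = 200;  t_206 = 128;  t_207 = 171
t_208 = 61·171 + 128·128 + 97·200 + 51·21 = 182
t_209 = 61·182 + 128·171 + 97·128 + 51·200 = 54

54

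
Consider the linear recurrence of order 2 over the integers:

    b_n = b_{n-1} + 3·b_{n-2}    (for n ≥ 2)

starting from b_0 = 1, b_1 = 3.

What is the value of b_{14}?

140694

b_2 = 1·3 + 3·1 = 6
b_3 = 1·6 + 3·3 = 15
b_4 = 1·15 + 3·6 = 33
b_5 = 1·33 + 3·15 = 78
b_6 = 1·78 + 3·33 = 177
b_7 = 1·177 + 3·78 = 411
b_8 = 1·411 + 3·177 = 942
b_9 = 1·942 + 3·411 = 2175
b_10 = 1·2175 + 3·942 = 5001
b_11 = 1·5001 + 3·2175 = 11526
b_12 = 1·11526 + 3·5001 = 26529
b_13 = 1·26529 + 3·11526 = 61107
b_14 = 1·61107 + 3·26529 = 140694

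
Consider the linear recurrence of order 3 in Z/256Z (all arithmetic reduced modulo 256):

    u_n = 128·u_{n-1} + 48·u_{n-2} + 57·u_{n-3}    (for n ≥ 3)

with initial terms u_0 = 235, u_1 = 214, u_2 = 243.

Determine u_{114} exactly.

91

u_3 = 128·243 + 48·214 + 57·235 = 243
u_4 = 128·243 + 48·243 + 57·214 = 182
u_5 = 128·182 + 48·243 + 57·243 = 171
u_6 = 128·171 + 48·182 + 57·243 = 187
u_7 = 128·187 + 48·171 + 57·182 = 22
u_8 = 128·22 + 48·187 + 57·171 = 35
u_9 = 128·35 + 48·22 + 57·187 = 67
u_10 = 128·67 + 48·35 + 57·22 = 246
u_11 = 128·246 + 48·67 + 57·35 = 91
u_12 = 128·91 + 48·246 + 57·67 = 139
u_13 = 128·139 + 48·91 + 57·246 = 86
u_14 = 128·86 + 48·139 + 57·91 = 83
u_15 = 128·83 + 48·86 + 57·139 = 147
u_16 = 128·147 + 48·83 + 57·86 = 54
u_17 = 128·54 + 48·147 + 57·83 = 11
u_18 = 128·11 + 48·54 + 57·147 = 91
u_19 = 128·91 + 48·11 + 57·54 = 150
u_20 = 128·150 + 48·91 + 57·11 = 131
u_21 = 128·131 + 48·150 + 57·91 = 227
u_22 = 128·227 + 48·131 + 57·150 = 118
u_23 = 128·118 + 48·227 + 57·131 = 187
u_24 = 128·187 + 48·118 + 57·227 = 43
u_25 = 128·43 + 48·187 + 57·118 = 214
u_26 = 128·214 + 48·43 + 57·187 = 179
u_27 = 128·179 + 48·214 + 57·43 = 51
u_28 = 128·51 + 48·179 + 57·214 = 182
u_29 = 128·182 + 48·51 + 57·179 = 107
u_30 = 128·107 + 48·182 + 57·51 = 251
u_31 = 128·251 + 48·107 + 57·182 = 22
u_32 = 128·22 + 48·251 + 57·107 = 227
u_33 = 128·227 + 48·22 + 57·251 = 131
u_34 = 128·131 + 48·227 + 57·22 = 246
u_35 = 128·246 + 48·131 + 57·227 = 27
u_36 = 128·27 + 48·246 + 57·131 = 203
u_37 = 128·203 + 48·27 + 57·246 = 86
u_38 = 128·86 + 48·203 + 57·27 = 19
u_39 = 128·19 + 48·86 + 57·203 = 211
u_40 = 128·211 + 48·19 + 57·86 = 54
u_41 = 128·54 + 48·211 + 57·19 = 203
u_42 = 128·203 + 48·54 + 57·211 = 155
u_43 = 128·155 + 48·203 + 57·54 = 150
u_44 = 128·150 + 48·155 + 57·203 = 67
u_45 = 128·67 + 48·150 + 57·155 = 35
u_46 = 128·35 + 48·67 + 57·150 = 118
u_47 = 128·118 + 48·35 + 57·67 = 123
u_48 = 128·123 + 48·118 + 57·35 = 107
u_49 = 128·107 + 48·123 + 57·118 = 214
u_50 = 128·214 + 48·107 + 57·123 = 115
u_51 = 128·115 + 48·214 + 57·107 = 115
u_52 = 128·115 + 48·115 + 57·214 = 182
u_53 = 128·182 + 48·115 + 57·115 = 43
u_54 = 128·43 + 48·182 + 57·115 = 59
u_55 = 128·59 + 48·43 + 57·182 = 22
u_56 = 128·22 + 48·59 + 57·43 = 163
u_57 = 128·163 + 48·22 + 57·59 = 195
u_58 = 128·195 + 48·163 + 57·22 = 246
u_59 = 128·246 + 48·195 + 57·163 = 219
u_60 = 128·219 + 48·246 + 57·195 = 11
u_61 = 128·11 + 48·219 + 57·246 = 86
u_62 = 128·86 + 48·11 + 57·219 = 211
u_63 = 128·211 + 48·86 + 57·11 = 19
u_64 = 128·19 + 48·211 + 57·86 = 54
u_65 = 128·54 + 48·19 + 57·211 = 139
u_66 = 128·139 + 48·54 + 57·19 = 219
u_67 = 128·219 + 48·139 + 57·54 = 150
u_68 = 128·150 + 48·219 + 57·139 = 3
u_69 = 128·3 + 48·150 + 57·219 = 99
u_70 = 128·99 + 48·3 + 57·150 = 118
u_71 = 128·118 + 48·99 + 57·3 = 59
u_72 = 128·59 + 48·118 + 57·99 = 171
u_73 = 128·171 + 48·59 + 57·118 = 214
u_74 = 128·214 + 48·171 + 57·59 = 51
u_75 = 128·51 + 48·214 + 57·171 = 179
u_76 = 128·179 + 48·51 + 57·214 = 182
u_77 = 128·182 + 48·179 + 57·51 = 235
u_78 = 128·235 + 48·182 + 57·179 = 123
u_79 = 128·123 + 48·235 + 57·182 = 22
u_80 = 128·22 + 48·123 + 57·235 = 99
u_81 = 128·99 + 48·22 + 57·123 = 3
u_82 = 128·3 + 48·99 + 57·22 = 246
u_83 = 128·246 + 48·3 + 57·99 = 155
u_84 = 128·155 + 48·246 + 57·3 = 75
u_85 = 128·75 + 48·155 + 57·246 = 86
u_86 = 128·86 + 48·75 + 57·155 = 147
u_87 = 128·147 + 48·86 + 57·75 = 83
u_88 = 128·83 + 48·147 + 57·86 = 54
u_89 = 128·54 + 48·83 + 57·147 = 75
u_90 = 128·75 + 48·54 + 57·83 = 27
u_91 = 128·27 + 48·75 + 57·54 = 150
u_92 = 128·150 + 48·27 + 57·75 = 195
u_93 = 128·195 + 48·150 + 57·27 = 163
u_94 = 128·163 + 48·195 + 57·150 = 118
u_95 = 128·118 + 48·163 + 57·195 = 251
u_96 = 128·251 + 48·118 + 57·163 = 235
u_97 = 128·235 + 48·251 + 57·118 = 214
u_98 = 128·214 + 48·235 + 57·251 = 243
u_99 = 128·243 + 48·214 + 57·235 = 243
u_100 = 128·243 + 48·243 + 57·214 = 182
u_101 = 128·182 + 48·243 + 57·243 = 171
u_102 = 128·171 + 48·182 + 57·243 = 187
u_103 = 128·187 + 48·171 + 57·182 = 22
u_104 = 128·22 + 48·187 + 57·171 = 35
u_105 = 128·35 + 48·22 + 57·187 = 67
u_106 = 128·67 + 48·35 + 57·22 = 246
u_107 = 128·246 + 48·67 + 57·35 = 91
u_108 = 128·91 + 48·246 + 57·67 = 139
u_109 = 128·139 + 48·91 + 57·246 = 86
u_110 = 128·86 + 48·139 + 57·91 = 83
u_111 = 128·83 + 48·86 + 57·139 = 147
u_112 = 128·147 + 48·83 + 57·86 = 54
u_113 = 128·54 + 48·147 + 57·83 = 11
u_114 = 128·11 + 48·54 + 57·147 = 91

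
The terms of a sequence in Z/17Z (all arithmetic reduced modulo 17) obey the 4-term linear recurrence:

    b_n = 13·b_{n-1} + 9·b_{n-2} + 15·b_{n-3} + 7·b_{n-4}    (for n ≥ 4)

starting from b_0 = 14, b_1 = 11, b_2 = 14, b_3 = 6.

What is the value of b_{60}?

7

b_4 = 13·6 + 9·14 + 15·11 + 7·14 = 8
b_5 = 13·8 + 9·6 + 15·14 + 7·11 = 3
b_6 = 13·3 + 9·8 + 15·6 + 7·14 = 10
b_7 = 13·10 + 9·3 + 15·8 + 7·6 = 13
b_8 = 13·13 + 9·10 + 15·3 + 7·8 = 3
b_9 = 13·3 + 9·13 + 15·10 + 7·3 = 4
b_10 = 13·4 + 9·3 + 15·13 + 7·10 = 4
b_11 = 13·4 + 9·4 + 15·3 + 7·13 = 3
b_12 = 13·3 + 9·4 + 15·4 + 7·3 = 3
b_13 = 13·3 + 9·3 + 15·4 + 7·4 = 1
b_14 = 13·1 + 9·3 + 15·3 + 7·4 = 11
b_15 = 13·11 + 9·1 + 15·3 + 7·3 = 14
b_16 = 13·14 + 9·11 + 15·1 + 7·3 = 11
b_17 = 13·11 + 9·14 + 15·11 + 7·1 = 16
b_18 = 13·16 + 9·11 + 15·14 + 7·11 = 16
b_19 = 13·16 + 9·16 + 15·11 + 7·14 = 3
b_20 = 13·3 + 9·16 + 15·16 + 7·11 = 7
b_21 = 13·7 + 9·3 + 15·16 + 7·16 = 11
b_22 = 13·11 + 9·7 + 15·3 + 7·16 = 6
b_23 = 13·6 + 9·11 + 15·7 + 7·3 = 14
b_24 = 13·14 + 9·6 + 15·11 + 7·7 = 8
b_25 = 13·8 + 9·14 + 15·6 + 7·11 = 6
b_26 = 13·6 + 9·8 + 15·14 + 7·6 = 11
b_27 = 13·11 + 9·6 + 15·8 + 7·14 = 7
b_28 = 13·7 + 9·11 + 15·6 + 7·8 = 13
b_29 = 13·13 + 9·7 + 15·11 + 7·6 = 14
b_30 = 13·14 + 9·13 + 15·7 + 7·11 = 5
b_31 = 13·5 + 9·14 + 15·13 + 7·7 = 10
b_32 = 13·10 + 9·5 + 15·14 + 7·13 = 0
b_33 = 13·0 + 9·10 + 15·5 + 7·14 = 8
b_34 = 13·8 + 9·0 + 15·10 + 7·5 = 0
b_35 = 13·0 + 9·8 + 15·0 + 7·10 = 6
b_36 = 13·6 + 9·0 + 15·8 + 7·0 = 11
b_37 = 13·11 + 9·6 + 15·0 + 7·8 = 15
b_38 = 13·15 + 9·11 + 15·6 + 7·0 = 10
b_39 = 13·10 + 9·15 + 15·11 + 7·6 = 13
b_40 = 13·13 + 9·10 + 15·15 + 7·11 = 0
b_41 = 13·0 + 9·13 + 15·10 + 7·15 = 15
b_42 = 13·15 + 9·0 + 15·13 + 7·10 = 1
b_43 = 13·1 + 9·15 + 15·0 + 7·13 = 1
b_44 = 13·1 + 9·1 + 15·15 + 7·0 = 9
b_45 = 13·9 + 9·1 + 15·1 + 7·15 = 8
b_46 = 13·8 + 9·9 + 15·1 + 7·1 = 3
b_47 = 13·3 + 9·8 + 15·9 + 7·1 = 15
b_48 = 13·15 + 9·3 + 15·8 + 7·9 = 14
b_49 = 13·14 + 9·15 + 15·3 + 7·8 = 10
b_50 = 13·10 + 9·14 + 15·15 + 7·3 = 9
b_51 = 13·9 + 9·10 + 15·14 + 7·15 = 12
b_52 = 13·12 + 9·9 + 15·10 + 7·14 = 9
b_53 = 13·9 + 9·12 + 15·9 + 7·10 = 5
b_54 = 13·5 + 9·9 + 15·12 + 7·9 = 15
b_55 = 13·15 + 9·5 + 15·9 + 7·12 = 0
b_56 = 13·0 + 9·15 + 15·5 + 7·9 = 1
b_57 = 13·1 + 9·0 + 15·15 + 7·5 = 1
b_58 = 13·1 + 9·1 + 15·0 + 7·15 = 8
b_59 = 13·8 + 9·1 + 15·1 + 7·0 = 9
b_60 = 13·9 + 9·8 + 15·1 + 7·1 = 7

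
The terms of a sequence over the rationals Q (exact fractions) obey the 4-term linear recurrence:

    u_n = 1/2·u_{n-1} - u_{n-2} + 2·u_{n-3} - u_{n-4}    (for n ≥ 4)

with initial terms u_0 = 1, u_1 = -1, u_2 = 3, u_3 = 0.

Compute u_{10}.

-383/16

u_4 = 1/2·0 + -1·3 + 2·-1 + -1·1 = -6
u_5 = 1/2·-6 + -1·0 + 2·3 + -1·-1 = 4
u_6 = 1/2·4 + -1·-6 + 2·0 + -1·3 = 5
u_7 = 1/2·5 + -1·4 + 2·-6 + -1·0 = -27/2
u_8 = 1/2·-27/2 + -1·5 + 2·4 + -1·-6 = 9/4
u_9 = 1/2·9/4 + -1·-27/2 + 2·5 + -1·4 = 165/8
u_10 = 1/2·165/8 + -1·9/4 + 2·-27/2 + -1·5 = -383/16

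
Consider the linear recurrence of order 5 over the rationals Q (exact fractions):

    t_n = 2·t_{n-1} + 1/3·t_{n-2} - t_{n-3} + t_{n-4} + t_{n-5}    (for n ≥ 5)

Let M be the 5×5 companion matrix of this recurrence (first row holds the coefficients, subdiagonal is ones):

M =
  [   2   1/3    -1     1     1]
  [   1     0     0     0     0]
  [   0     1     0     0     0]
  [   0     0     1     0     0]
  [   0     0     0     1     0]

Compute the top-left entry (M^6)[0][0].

2026/27

(M^6)[0][0] is the top entry after applying M 6 times to the unit state (1, 0, 0, 0, 0). Equivalently it is h_{10} for the auxiliary sequence (h_n) obeying the same recurrence with h_4 = 1 and h_i = 0 for 0 ≤ i < 4:
h_5 = 2·1 + 1/3·0 + -1·0 + 1·0 + 1·0 = 2
h_6 = 2·2 + 1/3·1 + -1·0 + 1·0 + 1·0 = 13/3
h_7 = 2·13/3 + 1/3·2 + -1·1 + 1·0 + 1·0 = 25/3
h_8 = 2·25/3 + 1/3·13/3 + -1·2 + 1·1 + 1·0 = 154/9
h_9 = 2·154/9 + 1/3·25/3 + -1·13/3 + 1·2 + 1·1 = 107/3
h_10 = 2·107/3 + 1/3·154/9 + -1·25/3 + 1·13/3 + 1·2 = 2026/27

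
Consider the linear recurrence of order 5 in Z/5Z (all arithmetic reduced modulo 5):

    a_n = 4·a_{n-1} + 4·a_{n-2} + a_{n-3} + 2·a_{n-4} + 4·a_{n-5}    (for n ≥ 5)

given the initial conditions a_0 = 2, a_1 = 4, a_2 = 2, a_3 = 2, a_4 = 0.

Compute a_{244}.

1

a_5 = 4·0 + 4·2 + 1·2 + 2·4 + 4·2 = 1
a_6 = 4·1 + 4·0 + 1·2 + 2·2 + 4·4 = 1
a_7 = 4·1 + 4·1 + 1·0 + 2·2 + 4·2 = 0
a_8 = 4·0 + 4·1 + 1·1 + 2·0 + 4·2 = 3
a_9 = 4·3 + 4·0 + 1·1 + 2·1 + 4·0 = 0
a_10 = 4·0 + 4·3 + 1·0 + 2·1 + 4·1 = 3
Continuing the recurrence:
  a_11 = 4;  a_12 = 4;  a_13 = 2;  a_14 = 4;  a_15 = 3;  a_16 = 4
  a_17 = 2;  a_18 = 3;  a_19 = 1;  a_20 = 3;  a_21 = 4;  a_22 = 3
  a_23 = 0;  a_24 = 1;  a_25 = 2;  a_26 = 4;  a_27 = 2;  a_28 = 3
  a_29 = 2;  a_30 = 3;  a_31 = 3;  a_32 = 0;  a_33 = 1;  a_34 = 1
  a_35 = 1;  a_36 = 1;  a_37 = 1;  a_38 = 0;  a_39 = 1;  a_40 = 1
  a_41 = 4;  a_42 = 0;  a_43 = 4;  a_44 = 1;  a_45 = 2;  a_46 = 2
  a_47 = 0;  a_48 = 3;  a_49 = 2;  a_50 = 2;  a_51 = 2;  a_52 = 4
  a_53 = 2;  a_54 = 3;  a_55 = 1;  a_56 = 4;  a_57 = 3;  a_58 = 3
  a_59 = 2;  a_60 = 0;  a_61 = 3;  a_62 = 2;  a_63 = 1;  a_64 = 3
  a_65 = 4;  a_66 = 0;  a_67 = 4;  a_68 = 0;  a_69 = 1;  a_70 = 4
  a_71 = 3;  a_72 = 0;  a_73 = 3;  a_74 = 2;  a_75 = 2;  a_76 = 1
  a_77 = 0;  a_78 = 2;  a_79 = 1;  a_80 = 2;  a_81 = 3;  a_82 = 0
  a_83 = 4;  a_84 = 2;  a_85 = 3;  a_86 = 1;  a_87 = 1;  a_88 = 1
  a_89 = 3;  a_90 = 1;  a_91 = 3;  a_92 = 0;  a_93 = 3;  a_94 = 4
  a_95 = 3;  a_96 = 3;  a_97 = 4;  a_98 = 1;  a_99 = 0;  a_100 = 1
  a_101 = 0;  a_102 = 2;  a_103 = 3;  a_104 = 2;  a_105 = 1;  a_106 = 4
  a_107 = 1;  a_108 = 2;  a_109 = 1;  a_110 = 0;  a_111 = 4;  a_112 = 0
  a_113 = 1;  a_114 = 2;  a_115 = 0;  a_116 = 0;  a_117 = 4;  a_118 = 4
  a_119 = 0;  a_120 = 0;  a_121 = 2;  a_122 = 2;  a_123 = 2;  a_124 = 3
  a_125 = 1;  a_126 = 0;  a_127 = 4;  a_128 = 1;  a_129 = 4;  a_130 = 3
  a_131 = 2;  a_132 = 2;  a_133 = 1;  a_134 = 1;  a_135 = 1;  a_136 = 1
  a_137 = 4;  a_138 = 2;  a_139 = 1;  a_140 = 2;  a_141 = 1;  a_142 = 3
  a_143 = 3;  a_144 = 3;  a_145 = 2;  a_146 = 3;  a_147 = 1;  a_148 = 1
  a_149 = 2;  a_150 = 2;  a_151 = 1;  a_152 = 0;  a_153 = 4;  a_154 = 4
  a_155 = 2;  a_156 = 2;  a_157 = 3;  a_158 = 1;  a_159 = 3;  a_160 = 1
  a_161 = 1;  a_162 = 0;  a_163 = 0;  a_164 = 0;  a_165 = 1;  a_166 = 3
  a_167 = 1;  a_168 = 2;  a_169 = 2;  a_170 = 2;  a_171 = 2;  a_172 = 1
  a_173 = 1;  a_174 = 2;  a_175 = 0;  a_176 = 4;  a_177 = 4;  a_178 = 0
  a_179 = 3;  a_180 = 4;  a_181 = 2;  a_182 = 3;  a_183 = 0;  a_184 = 4
  a_185 = 4;  a_186 = 1;  a_187 = 1;  a_188 = 0;  a_189 = 4;  a_190 = 0
  a_191 = 2;  a_192 = 1;  a_193 = 0;  a_194 = 2;  a_195 = 3;  a_196 = 0
  a_197 = 3;  a_198 = 4;  a_199 = 2;  a_200 = 4;  a_201 = 4;  a_202 = 4
  a_203 = 1;  a_204 = 0;  a_205 = 2;  a_206 = 3;  a_207 = 3;  a_208 = 0
  a_209 = 4;  a_210 = 3;  a_211 = 1;  a_212 = 2;  a_213 = 3;  a_214 = 3
  a_215 = 0;  a_216 = 3;  a_217 = 4;  a_218 = 1;  a_219 = 0;  a_220 = 4
  a_221 = 2;  a_222 = 2;  a_223 = 4;  a_224 = 4;  a_225 = 4;  a_226 = 3
  a_227 = 3;  a_228 = 2;  a_229 = 2;  a_230 = 1;  a_231 = 2;  a_232 = 0
  a_233 = 1;  a_234 = 1;  a_235 = 1;  a_236 = 2;  a_237 = 0;  a_238 = 0
  a_239 = 3;  a_240 = 0;  a_241 = 0;  a_242 = 3
a_243 = 4·3 + 4·0 + 1·0 + 2·3 + 4·0 = 3
a_244 = 4·3 + 4·3 + 1·0 + 2·0 + 4·3 = 1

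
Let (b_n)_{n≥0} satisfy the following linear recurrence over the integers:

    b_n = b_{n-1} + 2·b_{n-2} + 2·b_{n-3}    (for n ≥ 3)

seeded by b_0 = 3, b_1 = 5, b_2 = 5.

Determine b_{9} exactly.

b_3 = 1·5 + 2·5 + 2·3 = 21
b_4 = 1·21 + 2·5 + 2·5 = 41
b_5 = 1·41 + 2·21 + 2·5 = 93
b_6 = 1·93 + 2·41 + 2·21 = 217
b_7 = 1·217 + 2·93 + 2·41 = 485
b_8 = 1·485 + 2·217 + 2·93 = 1105
b_9 = 1·1105 + 2·485 + 2·217 = 2509

2509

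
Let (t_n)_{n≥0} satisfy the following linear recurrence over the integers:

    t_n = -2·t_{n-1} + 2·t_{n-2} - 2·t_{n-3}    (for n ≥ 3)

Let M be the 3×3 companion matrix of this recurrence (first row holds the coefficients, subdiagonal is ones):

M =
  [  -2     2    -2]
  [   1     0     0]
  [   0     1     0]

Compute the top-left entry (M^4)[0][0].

(M^4)[0][0] is the top entry after applying M 4 times to the unit state (1, 0, 0). Equivalently it is h_{6} for the auxiliary sequence (h_n) obeying the same recurrence with h_2 = 1 and h_i = 0 for 0 ≤ i < 2:
h_3 = -2·1 + 2·0 + -2·0 = -2
h_4 = -2·-2 + 2·1 + -2·0 = 6
h_5 = -2·6 + 2·-2 + -2·1 = -18
h_6 = -2·-18 + 2·6 + -2·-2 = 52

52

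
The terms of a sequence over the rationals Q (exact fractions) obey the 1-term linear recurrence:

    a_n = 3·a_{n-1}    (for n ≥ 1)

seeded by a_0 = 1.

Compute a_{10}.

a_1 = 3·1 = 3
a_2 = 3·3 = 9
a_3 = 3·9 = 27
a_4 = 3·27 = 81
a_5 = 3·81 = 243
a_6 = 3·243 = 729
a_7 = 3·729 = 2187
a_8 = 3·2187 = 6561
a_9 = 3·6561 = 19683
a_10 = 3·19683 = 59049

59049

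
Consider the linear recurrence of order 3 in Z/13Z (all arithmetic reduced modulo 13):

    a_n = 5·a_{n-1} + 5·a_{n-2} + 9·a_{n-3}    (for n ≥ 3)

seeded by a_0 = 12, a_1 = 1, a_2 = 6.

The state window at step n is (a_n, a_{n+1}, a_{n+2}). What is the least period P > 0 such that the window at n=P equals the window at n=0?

168

n=0: window = (12, 1, 6)
n=1: window = (1, 6, 0)
n=2: window = (6, 0, 0)
n=3: window = (0, 0, 2)
n=4: window = (0, 2, 10)
n=5: window = (2, 10, 8)
n=6: window = (10, 8, 4)
n=7: window = (8, 4, 7)
n=8: window = (4, 7, 10)
n=9: window = (7, 10, 4)
n=10: window = (10, 4, 3)
n=11: window = (4, 3, 8)
n=12: window = (3, 8, 0)
n=13: window = (8, 0, 2)
n=14: window = (0, 2, 4)
n=15: window = (2, 4, 4)
n=16: window = (4, 4, 6)
n=17: window = (4, 6, 8)
n=18: window = (6, 8, 2)
n=19: window = (8, 2, 0)
n=20: window = (2, 0, 4)
n=21: window = (0, 4, 12)
n=22: window = (4, 12, 2)
n=23: window = (12, 2, 2)
n=24: window = (2, 2, 11)
n=25: window = (2, 11, 5)
n=26: window = (11, 5, 7)
n=27: window = (5, 7, 3)
n=28: window = (7, 3, 4)
n=29: window = (3, 4, 7)
n=30: window = (4, 7, 4)
n=31: window = (7, 4, 0)
n=32: window = (4, 0, 5)
n=33: window = (0, 5, 9)
n=34: window = (5, 9, 5)
n=35: window = (9, 5, 11)
n=36: window = (5, 11, 5)
n=37: window = (11, 5, 8)
n=38: window = (5, 8, 8)
n=39: window = (8, 8, 8)
n=40: window = (8, 8, 9)
…
n=166: window = (8, 5, 12)
n=167: window = (5, 12, 1)
n=168: window = (12, 1, 6)
window at n=168 equals window at n=0 → period = 168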